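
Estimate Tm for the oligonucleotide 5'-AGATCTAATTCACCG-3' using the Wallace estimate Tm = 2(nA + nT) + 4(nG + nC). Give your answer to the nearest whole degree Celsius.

42°C

Base counts: A=5, T=4, G=2, C=4 (length 15).
Tm = 2·(5+4) + 4·(2+4) = 2·9 + 4·6 = 18 + 24 = 42°C.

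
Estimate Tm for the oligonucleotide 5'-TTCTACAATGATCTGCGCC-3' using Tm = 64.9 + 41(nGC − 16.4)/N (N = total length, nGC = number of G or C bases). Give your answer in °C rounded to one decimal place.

48.9°C

Base counts: A=4, T=6, G=3, C=6; G+C = 9, N = 19.
Tm = 64.9 + 41·(9 − 16.4)/19 = 64.9 + -303.40/19 = 48.9°C.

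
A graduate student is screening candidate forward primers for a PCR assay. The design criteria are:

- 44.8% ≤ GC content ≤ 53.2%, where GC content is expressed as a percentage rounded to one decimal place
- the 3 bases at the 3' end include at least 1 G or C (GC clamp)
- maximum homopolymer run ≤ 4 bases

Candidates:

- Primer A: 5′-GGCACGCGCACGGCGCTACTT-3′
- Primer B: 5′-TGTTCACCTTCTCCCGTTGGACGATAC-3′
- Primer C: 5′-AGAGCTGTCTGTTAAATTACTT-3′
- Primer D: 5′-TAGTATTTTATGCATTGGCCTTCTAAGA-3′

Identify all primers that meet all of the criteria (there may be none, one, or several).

Primer B only.

Primer A (21 nt, A=3 T=3 G=7 C=8): GC 15/21 = 71.4%, outside 44.8–53.2% ✗; 3' end CTT has 1 G/C ✓; longest run = 2 ✓ — fails.
Primer B (27 nt, A=4 T=9 G=5 C=9): GC 14/27 = 51.9% ✓; 3' end TAC has 1 G/C ✓; longest run = 3 ✓ — passes.
Primer C (22 nt, A=6 T=9 G=4 C=3): GC 7/22 = 31.8%, outside 44.8–53.2% ✗; 3' end CTT has 1 G/C ✓; longest run = 3 ✓ — fails.
Primer D (28 nt, A=7 T=12 G=5 C=4): GC 9/28 = 32.1%, outside 44.8–53.2% ✗; 3' end AGA has 1 G/C ✓; longest run = 4 ✓ — fails.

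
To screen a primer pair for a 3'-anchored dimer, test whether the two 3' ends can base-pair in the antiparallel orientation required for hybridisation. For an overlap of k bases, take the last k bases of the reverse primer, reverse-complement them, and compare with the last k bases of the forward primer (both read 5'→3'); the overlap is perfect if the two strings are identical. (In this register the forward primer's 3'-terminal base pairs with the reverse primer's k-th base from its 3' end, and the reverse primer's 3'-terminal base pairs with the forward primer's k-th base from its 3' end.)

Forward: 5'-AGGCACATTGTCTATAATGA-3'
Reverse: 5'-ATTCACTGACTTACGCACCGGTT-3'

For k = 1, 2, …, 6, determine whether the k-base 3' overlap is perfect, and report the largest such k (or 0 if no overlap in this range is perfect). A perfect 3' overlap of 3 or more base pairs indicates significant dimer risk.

Longest perfect overlap: 1 complementary base pair; below the dimer-risk threshold (threshold 3).

Last 6 bases (5'→3') — forward …TAATGA, reverse …CCGGTT.
Reverse complement of the reverse primer's last 6 bases: AACCGG; its first k bases are the reverse complement of the reverse primer's last k bases, so a perfect k-base overlap needs the forward primer's last k bases to equal them.
Comparing (forward last k vs required): k=1: A vs A ✓; k=2: GA vs AA ✗; k=3: TGA vs AAC ✗; k=4: ATGA vs AACC ✗; k=5: AATGA vs AACCG ✗; k=6: TAATGA vs AACCGG ✗.
Only k = 1 is perfect, so the longest perfect 3' overlap is 1.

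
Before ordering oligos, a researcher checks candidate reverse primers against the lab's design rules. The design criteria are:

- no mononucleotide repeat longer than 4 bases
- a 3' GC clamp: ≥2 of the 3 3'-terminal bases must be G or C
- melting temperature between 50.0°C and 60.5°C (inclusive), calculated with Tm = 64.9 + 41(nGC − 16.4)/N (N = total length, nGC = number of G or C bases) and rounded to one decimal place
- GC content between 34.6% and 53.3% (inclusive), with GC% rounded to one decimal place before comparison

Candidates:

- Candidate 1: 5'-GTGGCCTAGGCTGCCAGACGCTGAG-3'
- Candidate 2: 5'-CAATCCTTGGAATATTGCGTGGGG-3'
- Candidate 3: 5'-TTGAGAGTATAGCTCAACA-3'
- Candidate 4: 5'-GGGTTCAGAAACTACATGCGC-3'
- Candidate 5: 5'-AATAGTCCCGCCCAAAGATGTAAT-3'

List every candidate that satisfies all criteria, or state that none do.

Candidate 2 and Candidate 4.

Candidate 1 (25 nt, A=4 T=4 G=10 C=7): longest run = 2 ✓; 3' end GAG has 2 G/C ✓; Tm = 64.9 + 41·(17 − 16.4)/25 = 65.9°C, outside 50.0–60.5°C ✗; GC 17/25 = 68.0%, outside 34.6–53.3% ✗ — fails.
Candidate 2 (24 nt, A=5 T=7 G=8 C=4): longest run = 4 ✓; 3' end GGG has 3 G/C ✓; Tm = 64.9 + 41·(12 − 16.4)/24 = 57.4°C ✓; GC 12/24 = 50.0% ✓ — passes.
Candidate 3 (19 nt, A=7 T=5 G=4 C=3): longest run = 2 ✓; 3' end ACA has 1 G/C, need ≥2 ✗; Tm = 64.9 + 41·(7 − 16.4)/19 = 44.6°C, outside 50.0–60.5°C ✗; GC 7/19 = 36.8% ✓ — fails.
Candidate 4 (21 nt, A=6 T=4 G=6 C=5): longest run = 3 ✓; 3' end CGC has 3 G/C ✓; Tm = 64.9 + 41·(11 − 16.4)/21 = 54.4°C ✓; GC 11/21 = 52.4% ✓ — passes.
Candidate 5 (24 nt, A=9 T=5 G=4 C=6): longest run = 3 ✓; 3' end AAT has 0 G/C, need ≥2 ✗; Tm = 64.9 + 41·(10 − 16.4)/24 = 54.0°C ✓; GC 10/24 = 41.7% ✓ — fails.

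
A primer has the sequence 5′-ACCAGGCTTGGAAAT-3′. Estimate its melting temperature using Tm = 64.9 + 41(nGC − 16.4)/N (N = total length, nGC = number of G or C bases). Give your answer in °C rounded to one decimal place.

39.2°C

Base counts: A=5, T=3, G=4, C=3; G+C = 7, N = 15.
Tm = 64.9 + 41·(7 − 16.4)/15 = 64.9 + -385.40/15 = 39.2°C.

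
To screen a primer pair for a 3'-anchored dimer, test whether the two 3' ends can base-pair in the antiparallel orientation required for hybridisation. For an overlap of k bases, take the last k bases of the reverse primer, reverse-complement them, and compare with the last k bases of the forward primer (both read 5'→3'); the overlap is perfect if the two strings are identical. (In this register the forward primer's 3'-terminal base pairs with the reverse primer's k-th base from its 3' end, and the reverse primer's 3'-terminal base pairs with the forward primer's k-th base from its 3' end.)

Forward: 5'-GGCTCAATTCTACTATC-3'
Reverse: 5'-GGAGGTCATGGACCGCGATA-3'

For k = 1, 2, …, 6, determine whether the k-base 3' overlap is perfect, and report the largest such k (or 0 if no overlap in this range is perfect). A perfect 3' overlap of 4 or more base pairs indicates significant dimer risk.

Longest perfect overlap: 4 complementary base pairs; significant dimer risk (threshold 4).

Last 6 bases (5'→3') — forward …ACTATC, reverse …GCGATA.
Reverse complement of the reverse primer's last 6 bases: TATCGC; its first k bases are the reverse complement of the reverse primer's last k bases, so a perfect k-base overlap needs the forward primer's last k bases to equal them.
Comparing (forward last k vs required): k=1: C vs T ✗; k=2: TC vs TA ✗; k=3: ATC vs TAT ✗; k=4: TATC vs TATC ✓; k=5: CTATC vs TATCG ✗; k=6: ACTATC vs TATCGC ✗.
Only k = 4 is perfect, so the longest perfect 3' overlap is 4.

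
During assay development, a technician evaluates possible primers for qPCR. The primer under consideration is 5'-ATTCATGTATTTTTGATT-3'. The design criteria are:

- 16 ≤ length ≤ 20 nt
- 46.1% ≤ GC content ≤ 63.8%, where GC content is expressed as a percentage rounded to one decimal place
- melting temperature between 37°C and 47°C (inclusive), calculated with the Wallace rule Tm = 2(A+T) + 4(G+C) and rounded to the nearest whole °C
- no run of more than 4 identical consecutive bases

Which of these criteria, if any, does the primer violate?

Base counts: A=4, T=11, G=2, C=1 (length 18).
length: length 18 ✓
GC content: GC 3/18 = 16.7%, outside 46.1–63.8% ✗
Tm: Tm = 2·15 + 4·3 = 42°C ✓
homopolymer run: longest run = 5, exceeds 4 ✗

Fails: GC content, homopolymer run.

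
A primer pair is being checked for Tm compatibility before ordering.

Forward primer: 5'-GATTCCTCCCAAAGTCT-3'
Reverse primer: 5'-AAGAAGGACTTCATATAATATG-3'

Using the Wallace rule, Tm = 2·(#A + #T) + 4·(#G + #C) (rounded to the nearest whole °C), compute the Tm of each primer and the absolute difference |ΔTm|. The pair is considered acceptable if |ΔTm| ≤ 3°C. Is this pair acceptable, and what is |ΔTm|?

|ΔTm| = 6°C; the pair is not acceptable.

Forward: A=4 T=5 G=2 C=6 → Tm = 2·9 + 4·8 = 50°C.
Reverse: A=10 T=6 G=4 C=2 → Tm = 2·16 + 4·6 = 56°C.
|ΔTm| = |50 − 56| = 6°C, > 3°C.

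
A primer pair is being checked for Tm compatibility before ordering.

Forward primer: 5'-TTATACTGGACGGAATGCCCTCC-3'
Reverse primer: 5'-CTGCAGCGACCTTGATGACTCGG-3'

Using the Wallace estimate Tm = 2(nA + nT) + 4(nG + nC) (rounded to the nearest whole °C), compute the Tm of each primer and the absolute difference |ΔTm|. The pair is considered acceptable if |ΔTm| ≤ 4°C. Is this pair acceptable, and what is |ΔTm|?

Forward: A=5 T=6 G=5 C=7 → Tm = 2·11 + 4·12 = 70°C.
Reverse: A=4 T=5 G=7 C=7 → Tm = 2·9 + 4·14 = 74°C.
|ΔTm| = |70 − 74| = 4°C, ≤ 4°C.

|ΔTm| = 4°C; the pair is acceptable.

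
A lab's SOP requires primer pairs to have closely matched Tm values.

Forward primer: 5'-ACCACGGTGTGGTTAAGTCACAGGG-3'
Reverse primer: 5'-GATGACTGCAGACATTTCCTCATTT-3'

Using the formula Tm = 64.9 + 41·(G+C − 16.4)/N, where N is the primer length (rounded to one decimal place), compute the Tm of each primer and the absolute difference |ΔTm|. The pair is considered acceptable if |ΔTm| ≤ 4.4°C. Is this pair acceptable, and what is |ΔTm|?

|ΔTm| = 6.6°C; the pair is not acceptable.

Forward: G+C = 14, N = 25 → Tm = 64.9 + 41·(14 − 16.4)/25 = 61.0°C.
Reverse: G+C = 10, N = 25 → Tm = 64.9 + 41·(10 − 16.4)/25 = 54.4°C.
|ΔTm| = |61.0 − 54.4| = 6.6°C, > 4.4°C.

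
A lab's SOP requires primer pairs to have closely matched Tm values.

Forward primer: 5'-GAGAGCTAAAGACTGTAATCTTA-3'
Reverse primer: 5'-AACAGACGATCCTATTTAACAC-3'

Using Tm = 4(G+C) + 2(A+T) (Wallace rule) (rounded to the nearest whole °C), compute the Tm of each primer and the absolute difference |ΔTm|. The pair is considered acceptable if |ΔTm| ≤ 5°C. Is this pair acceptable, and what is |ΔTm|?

Forward: A=9 T=6 G=5 C=3 → Tm = 2·15 + 4·8 = 62°C.
Reverse: A=9 T=5 G=2 C=6 → Tm = 2·14 + 4·8 = 60°C.
|ΔTm| = |62 − 60| = 2°C, ≤ 5°C.

|ΔTm| = 2°C; the pair is acceptable.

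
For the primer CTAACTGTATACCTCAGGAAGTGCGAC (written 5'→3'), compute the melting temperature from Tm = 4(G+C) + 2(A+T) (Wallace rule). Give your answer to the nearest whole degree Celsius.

Base counts: A=8, T=6, G=6, C=7 (length 27).
Tm = 2·(8+6) + 4·(6+7) = 2·14 + 4·13 = 28 + 52 = 80°C.

80°C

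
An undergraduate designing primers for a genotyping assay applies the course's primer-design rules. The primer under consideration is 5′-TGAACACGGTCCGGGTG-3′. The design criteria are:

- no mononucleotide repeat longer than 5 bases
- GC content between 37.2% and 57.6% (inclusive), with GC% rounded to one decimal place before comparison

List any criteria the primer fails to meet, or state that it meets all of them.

Fails: GC content.

Base counts: A=3, T=3, G=7, C=4 (length 17).
homopolymer run: longest run = 3 ✓
GC content: GC 11/17 = 64.7%, outside 37.2–57.6% ✗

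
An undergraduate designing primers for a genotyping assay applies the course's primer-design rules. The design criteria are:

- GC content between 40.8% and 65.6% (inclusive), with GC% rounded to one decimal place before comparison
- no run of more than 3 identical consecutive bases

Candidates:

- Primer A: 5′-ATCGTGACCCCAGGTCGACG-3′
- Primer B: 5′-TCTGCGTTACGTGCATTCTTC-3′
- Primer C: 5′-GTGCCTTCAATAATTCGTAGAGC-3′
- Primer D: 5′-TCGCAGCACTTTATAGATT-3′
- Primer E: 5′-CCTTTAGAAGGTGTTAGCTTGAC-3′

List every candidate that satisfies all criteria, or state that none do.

Primer B, Primer C and Primer E.

Primer A (20 nt, A=4 T=3 G=6 C=7): GC 13/20 = 65.0% ✓; longest run = 4, exceeds 3 ✗ — fails.
Primer B (21 nt, A=2 T=9 G=4 C=6): GC 10/21 = 47.6% ✓; longest run = 2 ✓ — passes.
Primer C (23 nt, A=6 T=7 G=5 C=5): GC 10/23 = 43.5% ✓; longest run = 2 ✓ — passes.
Primer D (19 nt, A=5 T=7 G=3 C=4): GC 7/19 = 36.8%, outside 40.8–65.6% ✗; longest run = 3 ✓ — fails.
Primer E (23 nt, A=5 T=8 G=6 C=4): GC 10/23 = 43.5% ✓; longest run = 3 ✓ — passes.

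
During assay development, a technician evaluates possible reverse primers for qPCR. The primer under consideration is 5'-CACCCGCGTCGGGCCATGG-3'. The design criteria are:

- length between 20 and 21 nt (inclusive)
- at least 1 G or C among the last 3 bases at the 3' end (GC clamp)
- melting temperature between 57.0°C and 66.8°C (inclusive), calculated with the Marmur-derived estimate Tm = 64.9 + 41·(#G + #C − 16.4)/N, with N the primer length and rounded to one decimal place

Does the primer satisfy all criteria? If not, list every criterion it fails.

Base counts: A=2, T=2, G=7, C=8 (length 19).
length: length 19, outside 20–21 ✗
GC clamp: 3' end TGG has 2 G/C ✓
Tm: Tm = 64.9 + 41·(15 − 16.4)/19 = 61.9°C ✓

Fails: length.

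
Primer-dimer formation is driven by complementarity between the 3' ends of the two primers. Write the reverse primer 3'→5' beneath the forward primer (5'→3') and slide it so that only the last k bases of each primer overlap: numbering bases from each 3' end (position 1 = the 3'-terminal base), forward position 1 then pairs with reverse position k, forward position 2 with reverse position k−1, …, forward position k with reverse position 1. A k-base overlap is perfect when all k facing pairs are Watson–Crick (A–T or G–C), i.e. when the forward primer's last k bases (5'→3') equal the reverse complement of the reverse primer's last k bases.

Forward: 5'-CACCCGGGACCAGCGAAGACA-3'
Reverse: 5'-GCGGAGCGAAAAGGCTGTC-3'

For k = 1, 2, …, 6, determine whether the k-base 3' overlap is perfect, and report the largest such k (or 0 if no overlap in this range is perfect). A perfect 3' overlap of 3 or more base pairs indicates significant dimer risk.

Last 6 bases (5'→3') — forward …AAGACA, reverse …GCTGTC.
Reverse complement of the reverse primer's last 6 bases: GACAGC; its first k bases are the reverse complement of the reverse primer's last k bases, so a perfect k-base overlap needs the forward primer's last k bases to equal them.
Comparing (forward last k vs required): k=1: A vs G ✗; k=2: CA vs GA ✗; k=3: ACA vs GAC ✗; k=4: GACA vs GACA ✓; k=5: AGACA vs GACAG ✗; k=6: AAGACA vs GACAGC ✗.
Only k = 4 is perfect, so the longest perfect 3' overlap is 4.

Longest perfect overlap: 4 complementary base pairs; significant dimer risk (threshold 3).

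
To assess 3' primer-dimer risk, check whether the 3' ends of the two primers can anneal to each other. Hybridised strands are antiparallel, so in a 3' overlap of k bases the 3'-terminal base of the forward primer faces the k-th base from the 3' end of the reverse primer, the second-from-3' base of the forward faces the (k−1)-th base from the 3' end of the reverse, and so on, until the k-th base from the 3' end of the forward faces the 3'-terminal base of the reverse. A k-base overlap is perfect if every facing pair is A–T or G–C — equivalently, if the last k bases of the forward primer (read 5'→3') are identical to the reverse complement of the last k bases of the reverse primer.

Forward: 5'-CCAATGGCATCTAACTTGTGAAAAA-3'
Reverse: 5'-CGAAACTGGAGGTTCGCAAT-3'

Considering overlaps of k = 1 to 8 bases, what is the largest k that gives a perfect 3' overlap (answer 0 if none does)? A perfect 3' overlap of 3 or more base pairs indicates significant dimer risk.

Longest perfect overlap: 1 complementary base pair; below the dimer-risk threshold (threshold 3).

Last 8 bases (5'→3') — forward …GTGAAAAA, reverse …TTCGCAAT.
Reverse complement of the reverse primer's last 8 bases: ATTGCGAA; its first k bases are the reverse complement of the reverse primer's last k bases, so a perfect k-base overlap needs the forward primer's last k bases to equal them.
Comparing (forward last k vs required): k=1: A vs A ✓; k=2: AA vs AT ✗; k=3: AAA vs ATT ✗; k=4: AAAA vs ATTG ✗; k=5: AAAAA vs ATTGC ✗; k=6: GAAAAA vs ATTGCG ✗; k=7: TGAAAAA vs ATTGCGA ✗; k=8: GTGAAAAA vs ATTGCGAA ✗.
Only k = 1 is perfect, so the longest perfect 3' overlap is 1.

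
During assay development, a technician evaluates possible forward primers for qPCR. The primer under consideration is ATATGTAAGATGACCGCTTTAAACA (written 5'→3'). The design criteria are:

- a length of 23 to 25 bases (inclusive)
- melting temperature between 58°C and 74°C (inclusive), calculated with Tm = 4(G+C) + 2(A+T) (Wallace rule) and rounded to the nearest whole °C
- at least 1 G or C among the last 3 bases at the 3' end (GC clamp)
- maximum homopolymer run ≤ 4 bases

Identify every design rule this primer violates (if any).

Meets all criteria.

Base counts: A=10, T=7, G=4, C=4 (length 25).
length: length 25 ✓
Tm: Tm = 2·17 + 4·8 = 66°C ✓
GC clamp: 3' end ACA has 1 G/C ✓
homopolymer run: longest run = 3 ✓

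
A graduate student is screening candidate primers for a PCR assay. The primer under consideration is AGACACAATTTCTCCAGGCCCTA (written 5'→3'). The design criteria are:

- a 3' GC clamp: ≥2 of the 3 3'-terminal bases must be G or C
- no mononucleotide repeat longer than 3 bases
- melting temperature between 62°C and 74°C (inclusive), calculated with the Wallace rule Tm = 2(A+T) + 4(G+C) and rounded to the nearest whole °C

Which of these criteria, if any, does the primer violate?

Fails: GC clamp.

Base counts: A=7, T=5, G=3, C=8 (length 23).
GC clamp: 3' end CTA has 1 G/C, need ≥2 ✗
homopolymer run: longest run = 3 ✓
Tm: Tm = 2·12 + 4·11 = 68°C ✓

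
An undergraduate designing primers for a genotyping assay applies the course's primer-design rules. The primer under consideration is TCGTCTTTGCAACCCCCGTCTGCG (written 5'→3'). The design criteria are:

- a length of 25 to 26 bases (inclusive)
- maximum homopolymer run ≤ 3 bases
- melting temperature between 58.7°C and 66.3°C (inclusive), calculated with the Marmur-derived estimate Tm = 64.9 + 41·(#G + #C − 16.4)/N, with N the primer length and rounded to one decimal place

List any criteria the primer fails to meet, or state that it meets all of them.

Base counts: A=2, T=7, G=5, C=10 (length 24).
length: length 24, outside 25–26 ✗
homopolymer run: longest run = 5, exceeds 3 ✗
Tm: Tm = 64.9 + 41·(15 − 16.4)/24 = 62.5°C ✓

Fails: length, homopolymer run.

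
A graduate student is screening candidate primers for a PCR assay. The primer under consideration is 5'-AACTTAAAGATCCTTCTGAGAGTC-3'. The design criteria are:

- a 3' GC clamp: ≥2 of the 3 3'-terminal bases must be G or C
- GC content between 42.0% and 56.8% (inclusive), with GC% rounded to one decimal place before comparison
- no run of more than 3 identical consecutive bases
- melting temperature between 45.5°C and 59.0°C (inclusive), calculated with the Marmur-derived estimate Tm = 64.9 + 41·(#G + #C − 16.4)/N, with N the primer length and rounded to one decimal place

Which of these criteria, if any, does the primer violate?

Fails: GC content.

Base counts: A=8, T=7, G=4, C=5 (length 24).
GC clamp: 3' end GTC has 2 G/C ✓
GC content: GC 9/24 = 37.5%, outside 42.0–56.8% ✗
homopolymer run: longest run = 3 ✓
Tm: Tm = 64.9 + 41·(9 − 16.4)/24 = 52.3°C ✓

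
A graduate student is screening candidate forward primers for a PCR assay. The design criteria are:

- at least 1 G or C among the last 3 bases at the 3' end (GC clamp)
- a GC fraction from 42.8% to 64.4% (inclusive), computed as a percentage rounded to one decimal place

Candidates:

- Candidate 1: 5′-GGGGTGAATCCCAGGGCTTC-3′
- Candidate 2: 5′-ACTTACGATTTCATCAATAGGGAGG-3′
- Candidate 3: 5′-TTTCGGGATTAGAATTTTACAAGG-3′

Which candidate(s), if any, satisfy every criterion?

None of the candidates satisfy all criteria.

Candidate 1 (20 nt, A=3 T=4 G=8 C=5): 3' end TTC has 1 G/C ✓; GC 13/20 = 65.0%, outside 42.8–64.4% ✗ — fails.
Candidate 2 (25 nt, A=8 T=7 G=6 C=4): 3' end AGG has 2 G/C ✓; GC 10/25 = 40.0%, outside 42.8–64.4% ✗ — fails.
Candidate 3 (24 nt, A=7 T=9 G=6 C=2): 3' end AGG has 2 G/C ✓; GC 8/24 = 33.3%, outside 42.8–64.4% ✗ — fails.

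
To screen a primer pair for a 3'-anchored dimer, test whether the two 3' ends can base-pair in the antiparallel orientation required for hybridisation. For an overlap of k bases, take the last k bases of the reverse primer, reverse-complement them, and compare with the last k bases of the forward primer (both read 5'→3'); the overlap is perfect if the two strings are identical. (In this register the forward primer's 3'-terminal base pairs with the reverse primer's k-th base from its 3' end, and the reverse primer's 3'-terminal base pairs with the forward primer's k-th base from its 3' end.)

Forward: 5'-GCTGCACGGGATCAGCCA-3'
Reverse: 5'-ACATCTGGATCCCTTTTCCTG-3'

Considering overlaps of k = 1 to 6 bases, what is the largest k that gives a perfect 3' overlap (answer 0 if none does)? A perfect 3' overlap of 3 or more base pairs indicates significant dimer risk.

Longest perfect overlap: 2 complementary base pairs; below the dimer-risk threshold (threshold 3).

Last 6 bases (5'→3') — forward …CAGCCA, reverse …TTCCTG.
Reverse complement of the reverse primer's last 6 bases: CAGGAA; its first k bases are the reverse complement of the reverse primer's last k bases, so a perfect k-base overlap needs the forward primer's last k bases to equal them.
Comparing (forward last k vs required): k=1: A vs C ✗; k=2: CA vs CA ✓; k=3: CCA vs CAG ✗; k=4: GCCA vs CAGG ✗; k=5: AGCCA vs CAGGA ✗; k=6: CAGCCA vs CAGGAA ✗.
Only k = 2 is perfect, so the longest perfect 3' overlap is 2.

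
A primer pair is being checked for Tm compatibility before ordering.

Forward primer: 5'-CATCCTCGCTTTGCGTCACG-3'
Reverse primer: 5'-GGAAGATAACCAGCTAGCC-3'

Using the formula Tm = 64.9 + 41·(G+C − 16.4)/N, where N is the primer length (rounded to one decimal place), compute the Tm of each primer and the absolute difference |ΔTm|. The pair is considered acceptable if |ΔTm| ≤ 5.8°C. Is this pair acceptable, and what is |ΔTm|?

|ΔTm| = 4.8°C; the pair is acceptable.

Forward: G+C = 12, N = 20 → Tm = 64.9 + 41·(12 − 16.4)/20 = 55.9°C.
Reverse: G+C = 10, N = 19 → Tm = 64.9 + 41·(10 − 16.4)/19 = 51.1°C.
|ΔTm| = |55.9 − 51.1| = 4.8°C, ≤ 5.8°C.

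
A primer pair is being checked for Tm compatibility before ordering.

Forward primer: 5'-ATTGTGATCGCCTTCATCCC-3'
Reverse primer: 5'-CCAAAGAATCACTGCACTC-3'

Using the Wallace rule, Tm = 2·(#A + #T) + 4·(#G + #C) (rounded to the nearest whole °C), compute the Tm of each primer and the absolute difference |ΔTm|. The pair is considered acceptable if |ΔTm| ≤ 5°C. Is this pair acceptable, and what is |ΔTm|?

Forward: A=3 T=7 G=3 C=7 → Tm = 2·10 + 4·10 = 60°C.
Reverse: A=7 T=3 G=2 C=7 → Tm = 2·10 + 4·9 = 56°C.
|ΔTm| = |60 − 56| = 4°C, ≤ 5°C.

|ΔTm| = 4°C; the pair is acceptable.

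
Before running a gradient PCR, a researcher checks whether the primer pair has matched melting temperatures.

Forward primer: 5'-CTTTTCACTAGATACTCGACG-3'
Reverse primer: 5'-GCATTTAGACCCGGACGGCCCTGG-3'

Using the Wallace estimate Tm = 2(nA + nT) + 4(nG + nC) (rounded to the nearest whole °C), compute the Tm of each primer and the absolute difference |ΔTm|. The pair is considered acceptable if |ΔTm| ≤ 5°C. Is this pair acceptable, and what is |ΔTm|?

Forward: A=5 T=7 G=3 C=6 → Tm = 2·12 + 4·9 = 60°C.
Reverse: A=4 T=4 G=8 C=8 → Tm = 2·8 + 4·16 = 80°C.
|ΔTm| = |60 − 80| = 20°C, > 5°C.

|ΔTm| = 20°C; the pair is not acceptable.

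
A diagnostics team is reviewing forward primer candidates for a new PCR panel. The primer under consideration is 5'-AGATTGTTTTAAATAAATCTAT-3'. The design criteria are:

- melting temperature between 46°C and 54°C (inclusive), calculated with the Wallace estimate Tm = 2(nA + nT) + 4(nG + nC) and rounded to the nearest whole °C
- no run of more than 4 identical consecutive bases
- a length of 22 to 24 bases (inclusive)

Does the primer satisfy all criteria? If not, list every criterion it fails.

Base counts: A=9, T=10, G=2, C=1 (length 22).
Tm: Tm = 2·19 + 4·3 = 50°C ✓
homopolymer run: longest run = 4 ✓
length: length 22 ✓

Meets all criteria.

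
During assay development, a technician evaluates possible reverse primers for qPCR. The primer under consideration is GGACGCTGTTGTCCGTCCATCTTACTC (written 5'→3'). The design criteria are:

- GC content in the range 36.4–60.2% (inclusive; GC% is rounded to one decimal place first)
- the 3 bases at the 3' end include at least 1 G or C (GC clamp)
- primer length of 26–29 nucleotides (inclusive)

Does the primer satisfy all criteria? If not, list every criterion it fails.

Meets all criteria.

Base counts: A=3, T=9, G=6, C=9 (length 27).
GC content: GC 15/27 = 55.6% ✓
GC clamp: 3' end CTC has 2 G/C ✓
length: length 27 ✓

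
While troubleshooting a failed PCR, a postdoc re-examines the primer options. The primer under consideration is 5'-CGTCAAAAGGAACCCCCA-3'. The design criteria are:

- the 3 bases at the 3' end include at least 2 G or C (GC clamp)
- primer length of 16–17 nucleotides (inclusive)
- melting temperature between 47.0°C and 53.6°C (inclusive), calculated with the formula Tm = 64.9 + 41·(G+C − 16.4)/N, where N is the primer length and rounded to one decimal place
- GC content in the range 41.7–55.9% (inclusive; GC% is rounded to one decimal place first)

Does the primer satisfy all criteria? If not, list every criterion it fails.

Base counts: A=7, T=1, G=3, C=7 (length 18).
GC clamp: 3' end CCA has 2 G/C ✓
length: length 18, outside 16–17 ✗
Tm: Tm = 64.9 + 41·(10 − 16.4)/18 = 50.3°C ✓
GC content: GC 10/18 = 55.6% ✓

Fails: length.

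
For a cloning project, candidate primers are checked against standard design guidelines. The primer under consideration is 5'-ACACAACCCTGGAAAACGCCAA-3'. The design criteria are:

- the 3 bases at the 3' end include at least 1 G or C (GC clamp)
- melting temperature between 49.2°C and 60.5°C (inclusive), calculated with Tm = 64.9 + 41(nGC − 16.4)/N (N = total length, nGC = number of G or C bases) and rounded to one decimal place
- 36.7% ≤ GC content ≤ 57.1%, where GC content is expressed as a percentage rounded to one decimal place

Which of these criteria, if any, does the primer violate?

Base counts: A=10, T=1, G=3, C=8 (length 22).
GC clamp: 3' end CAA has 1 G/C ✓
Tm: Tm = 64.9 + 41·(11 − 16.4)/22 = 54.8°C ✓
GC content: GC 11/22 = 50.0% ✓

Meets all criteria.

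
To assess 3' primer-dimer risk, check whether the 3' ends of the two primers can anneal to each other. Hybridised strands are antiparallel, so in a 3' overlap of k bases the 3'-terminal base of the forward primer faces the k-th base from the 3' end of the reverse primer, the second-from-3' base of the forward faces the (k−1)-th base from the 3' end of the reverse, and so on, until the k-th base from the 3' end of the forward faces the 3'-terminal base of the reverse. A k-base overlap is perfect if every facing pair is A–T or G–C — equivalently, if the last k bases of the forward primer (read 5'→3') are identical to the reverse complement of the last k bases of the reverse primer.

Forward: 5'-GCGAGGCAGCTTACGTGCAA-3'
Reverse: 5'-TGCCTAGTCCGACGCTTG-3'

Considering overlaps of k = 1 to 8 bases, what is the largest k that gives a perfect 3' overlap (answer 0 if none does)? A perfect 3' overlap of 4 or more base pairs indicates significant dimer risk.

Longest perfect overlap: 3 complementary base pairs; below the dimer-risk threshold (threshold 4).

Last 8 bases (5'→3') — forward …ACGTGCAA, reverse …GACGCTTG.
Reverse complement of the reverse primer's last 8 bases: CAAGCGTC; its first k bases are the reverse complement of the reverse primer's last k bases, so a perfect k-base overlap needs the forward primer's last k bases to equal them.
Comparing (forward last k vs required): k=1: A vs C ✗; k=2: AA vs CA ✗; k=3: CAA vs CAA ✓; k=4: GCAA vs CAAG ✗; k=5: TGCAA vs CAAGC ✗; k=6: GTGCAA vs CAAGCG ✗; k=7: CGTGCAA vs CAAGCGT ✗; k=8: ACGTGCAA vs CAAGCGTC ✗.
Only k = 3 is perfect, so the longest perfect 3' overlap is 3.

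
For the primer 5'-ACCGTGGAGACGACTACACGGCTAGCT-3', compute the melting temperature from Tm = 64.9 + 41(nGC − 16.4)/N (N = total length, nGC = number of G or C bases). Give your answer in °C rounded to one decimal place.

Base counts: A=7, T=4, G=8, C=8; G+C = 16, N = 27.
Tm = 64.9 + 41·(16 − 16.4)/27 = 64.9 + -16.40/27 = 64.3°C.

64.3°C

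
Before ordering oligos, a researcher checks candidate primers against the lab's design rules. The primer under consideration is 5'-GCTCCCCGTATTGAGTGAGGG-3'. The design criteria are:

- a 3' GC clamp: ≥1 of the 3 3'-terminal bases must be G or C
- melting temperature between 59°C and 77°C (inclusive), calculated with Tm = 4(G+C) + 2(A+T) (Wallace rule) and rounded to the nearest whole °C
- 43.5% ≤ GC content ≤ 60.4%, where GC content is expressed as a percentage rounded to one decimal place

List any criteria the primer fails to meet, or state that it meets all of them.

Base counts: A=3, T=5, G=8, C=5 (length 21).
GC clamp: 3' end GGG has 3 G/C ✓
Tm: Tm = 2·8 + 4·13 = 68°C ✓
GC content: GC 13/21 = 61.9%, outside 43.5–60.4% ✗

Fails: GC content.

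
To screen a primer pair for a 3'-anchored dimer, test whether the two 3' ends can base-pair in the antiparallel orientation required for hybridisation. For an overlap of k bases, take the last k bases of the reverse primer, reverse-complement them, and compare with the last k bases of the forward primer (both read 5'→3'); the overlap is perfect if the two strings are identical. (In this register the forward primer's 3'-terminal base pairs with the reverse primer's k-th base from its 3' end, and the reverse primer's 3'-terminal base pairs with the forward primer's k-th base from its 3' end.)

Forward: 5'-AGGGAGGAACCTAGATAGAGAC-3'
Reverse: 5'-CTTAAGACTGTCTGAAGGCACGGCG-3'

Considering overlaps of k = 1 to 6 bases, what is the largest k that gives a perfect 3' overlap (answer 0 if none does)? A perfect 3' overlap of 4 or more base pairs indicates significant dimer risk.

Last 6 bases (5'→3') — forward …AGAGAC, reverse …ACGGCG.
Reverse complement of the reverse primer's last 6 bases: CGCCGT; its first k bases are the reverse complement of the reverse primer's last k bases, so a perfect k-base overlap needs the forward primer's last k bases to equal them.
Comparing (forward last k vs required): k=1: C vs C ✓; k=2: AC vs CG ✗; k=3: GAC vs CGC ✗; k=4: AGAC vs CGCC ✗; k=5: GAGAC vs CGCCG ✗; k=6: AGAGAC vs CGCCGT ✗.
Only k = 1 is perfect, so the longest perfect 3' overlap is 1.

Longest perfect overlap: 1 complementary base pair; below the dimer-risk threshold (threshold 4).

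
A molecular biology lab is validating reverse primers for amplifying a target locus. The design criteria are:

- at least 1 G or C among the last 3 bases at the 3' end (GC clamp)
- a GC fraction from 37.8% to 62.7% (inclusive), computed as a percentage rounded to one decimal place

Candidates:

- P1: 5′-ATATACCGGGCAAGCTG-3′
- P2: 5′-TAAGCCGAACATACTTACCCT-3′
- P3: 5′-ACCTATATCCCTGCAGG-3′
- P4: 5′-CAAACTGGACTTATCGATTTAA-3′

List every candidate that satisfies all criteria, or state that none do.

P1 (17 nt, A=5 T=3 G=5 C=4): 3' end CTG has 2 G/C ✓; GC 9/17 = 52.9% ✓ — passes.
P2 (21 nt, A=7 T=5 G=2 C=7): 3' end CCT has 2 G/C ✓; GC 9/21 = 42.9% ✓ — passes.
P3 (17 nt, A=4 T=4 G=3 C=6): 3' end AGG has 2 G/C ✓; GC 9/17 = 52.9% ✓ — passes.
P4 (22 nt, A=8 T=7 G=3 C=4): 3' end TAA has 0 G/C, need ≥1 ✗; GC 7/22 = 31.8%, outside 37.8–62.7% ✗ — fails.

P1, P2 and P3.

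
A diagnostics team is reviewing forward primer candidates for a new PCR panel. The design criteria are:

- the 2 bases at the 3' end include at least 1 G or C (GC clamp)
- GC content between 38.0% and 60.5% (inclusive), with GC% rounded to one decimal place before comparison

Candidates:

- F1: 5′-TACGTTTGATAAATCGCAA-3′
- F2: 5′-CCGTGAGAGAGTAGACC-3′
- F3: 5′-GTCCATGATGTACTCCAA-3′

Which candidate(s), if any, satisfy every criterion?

F1 (19 nt, A=7 T=6 G=3 C=3): 3' end AA has 0 G/C, need ≥1 ✗; GC 6/19 = 31.6%, outside 38.0–60.5% ✗ — fails.
F2 (17 nt, A=5 T=2 G=6 C=4): 3' end CC has 2 G/C ✓; GC 10/17 = 58.8% ✓ — passes.
F3 (18 nt, A=5 T=5 G=3 C=5): 3' end AA has 0 G/C, need ≥1 ✗; GC 8/18 = 44.4% ✓ — fails.

F2 only.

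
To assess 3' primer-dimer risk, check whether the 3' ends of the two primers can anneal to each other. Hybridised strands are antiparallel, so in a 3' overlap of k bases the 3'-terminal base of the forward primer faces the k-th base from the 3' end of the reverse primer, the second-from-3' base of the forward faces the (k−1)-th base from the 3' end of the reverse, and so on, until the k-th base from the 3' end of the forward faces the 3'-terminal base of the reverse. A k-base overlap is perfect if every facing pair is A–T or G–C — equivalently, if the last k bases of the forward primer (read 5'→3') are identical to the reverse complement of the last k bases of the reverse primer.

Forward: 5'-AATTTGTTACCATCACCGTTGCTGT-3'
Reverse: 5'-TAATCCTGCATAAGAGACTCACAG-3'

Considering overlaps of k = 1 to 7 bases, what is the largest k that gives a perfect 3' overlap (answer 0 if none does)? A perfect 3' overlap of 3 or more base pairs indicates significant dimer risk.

Last 7 bases (5'→3') — forward …TTGCTGT, reverse …CTCACAG.
Reverse complement of the reverse primer's last 7 bases: CTGTGAG; its first k bases are the reverse complement of the reverse primer's last k bases, so a perfect k-base overlap needs the forward primer's last k bases to equal them.
Comparing (forward last k vs required): k=1: T vs C ✗; k=2: GT vs CT ✗; k=3: TGT vs CTG ✗; k=4: CTGT vs CTGT ✓; k=5: GCTGT vs CTGTG ✗; k=6: TGCTGT vs CTGTGA ✗; k=7: TTGCTGT vs CTGTGAG ✗.
Only k = 4 is perfect, so the longest perfect 3' overlap is 4.

Longest perfect overlap: 4 complementary base pairs; significant dimer risk (threshold 3).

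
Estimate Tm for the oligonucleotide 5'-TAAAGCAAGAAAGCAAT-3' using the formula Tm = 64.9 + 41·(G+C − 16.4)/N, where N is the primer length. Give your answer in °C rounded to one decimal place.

37.4°C

Base counts: A=10, T=2, G=3, C=2; G+C = 5, N = 17.
Tm = 64.9 + 41·(5 − 16.4)/17 = 64.9 + -467.40/17 = 37.4°C.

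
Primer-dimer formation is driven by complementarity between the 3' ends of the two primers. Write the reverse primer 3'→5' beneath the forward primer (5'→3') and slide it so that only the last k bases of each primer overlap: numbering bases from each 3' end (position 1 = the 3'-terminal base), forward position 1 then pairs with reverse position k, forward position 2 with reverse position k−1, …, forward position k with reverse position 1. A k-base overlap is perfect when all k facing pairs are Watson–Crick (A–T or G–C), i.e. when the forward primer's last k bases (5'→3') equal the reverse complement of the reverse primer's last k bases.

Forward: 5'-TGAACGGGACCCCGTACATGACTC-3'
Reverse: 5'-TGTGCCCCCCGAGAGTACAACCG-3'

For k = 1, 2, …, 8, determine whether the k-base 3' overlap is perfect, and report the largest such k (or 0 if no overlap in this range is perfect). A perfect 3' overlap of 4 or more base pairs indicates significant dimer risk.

Last 8 bases (5'→3') — forward …CATGACTC, reverse …TACAACCG.
Reverse complement of the reverse primer's last 8 bases: CGGTTGTA; its first k bases are the reverse complement of the reverse primer's last k bases, so a perfect k-base overlap needs the forward primer's last k bases to equal them.
Comparing (forward last k vs required): k=1: C vs C ✓; k=2: TC vs CG ✗; k=3: CTC vs CGG ✗; k=4: ACTC vs CGGT ✗; k=5: GACTC vs CGGTT ✗; k=6: TGACTC vs CGGTTG ✗; k=7: ATGACTC vs CGGTTGT ✗; k=8: CATGACTC vs CGGTTGTA ✗.
Only k = 1 is perfect, so the longest perfect 3' overlap is 1.

Longest perfect overlap: 1 complementary base pair; below the dimer-risk threshold (threshold 4).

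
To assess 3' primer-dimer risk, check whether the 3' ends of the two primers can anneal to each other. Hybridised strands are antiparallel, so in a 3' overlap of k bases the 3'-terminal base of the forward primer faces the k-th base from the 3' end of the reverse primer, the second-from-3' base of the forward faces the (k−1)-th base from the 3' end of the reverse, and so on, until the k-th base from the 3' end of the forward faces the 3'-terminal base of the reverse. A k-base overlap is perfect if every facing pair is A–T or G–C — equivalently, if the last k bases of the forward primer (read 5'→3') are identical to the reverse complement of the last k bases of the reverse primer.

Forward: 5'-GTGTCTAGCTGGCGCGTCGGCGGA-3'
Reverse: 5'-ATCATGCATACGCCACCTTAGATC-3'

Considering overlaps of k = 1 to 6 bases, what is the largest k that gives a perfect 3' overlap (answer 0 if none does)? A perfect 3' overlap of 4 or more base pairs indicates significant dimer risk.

Last 6 bases (5'→3') — forward …GGCGGA, reverse …TAGATC.
Reverse complement of the reverse primer's last 6 bases: GATCTA; its first k bases are the reverse complement of the reverse primer's last k bases, so a perfect k-base overlap needs the forward primer's last k bases to equal them.
Comparing (forward last k vs required): k=1: A vs G ✗; k=2: GA vs GA ✓; k=3: GGA vs GAT ✗; k=4: CGGA vs GATC ✗; k=5: GCGGA vs GATCT ✗; k=6: GGCGGA vs GATCTA ✗.
Only k = 2 is perfect, so the longest perfect 3' overlap is 2.

Longest perfect overlap: 2 complementary base pairs; below the dimer-risk threshold (threshold 4).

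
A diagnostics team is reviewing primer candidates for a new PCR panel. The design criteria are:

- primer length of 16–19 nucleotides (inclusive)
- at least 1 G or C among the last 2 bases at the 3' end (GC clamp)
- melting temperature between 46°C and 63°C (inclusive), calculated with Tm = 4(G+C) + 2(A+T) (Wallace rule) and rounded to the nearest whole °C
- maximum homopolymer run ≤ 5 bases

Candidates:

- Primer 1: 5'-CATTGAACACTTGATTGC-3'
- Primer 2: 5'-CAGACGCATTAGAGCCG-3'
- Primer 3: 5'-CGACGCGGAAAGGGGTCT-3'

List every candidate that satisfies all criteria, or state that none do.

Primer 1 (18 nt, A=5 T=6 G=3 C=4): length 18 ✓; 3' end GC has 2 G/C ✓; Tm = 2·11 + 4·7 = 50°C ✓; longest run = 2 ✓ — passes.
Primer 2 (17 nt, A=5 T=2 G=5 C=5): length 17 ✓; 3' end CG has 2 G/C ✓; Tm = 2·7 + 4·10 = 54°C ✓; longest run = 2 ✓ — passes.
Primer 3 (18 nt, A=4 T=2 G=8 C=4): length 18 ✓; 3' end CT has 1 G/C ✓; Tm = 2·6 + 4·12 = 60°C ✓; longest run = 4 ✓ — passes.

Primer 1, Primer 2 and Primer 3.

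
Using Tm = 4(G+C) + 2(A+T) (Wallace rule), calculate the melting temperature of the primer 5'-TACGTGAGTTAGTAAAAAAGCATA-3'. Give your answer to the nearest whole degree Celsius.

62°C

Base counts: A=11, T=6, G=5, C=2 (length 24).
Tm = 2·(11+6) + 4·(5+2) = 2·17 + 4·7 = 34 + 28 = 62°C.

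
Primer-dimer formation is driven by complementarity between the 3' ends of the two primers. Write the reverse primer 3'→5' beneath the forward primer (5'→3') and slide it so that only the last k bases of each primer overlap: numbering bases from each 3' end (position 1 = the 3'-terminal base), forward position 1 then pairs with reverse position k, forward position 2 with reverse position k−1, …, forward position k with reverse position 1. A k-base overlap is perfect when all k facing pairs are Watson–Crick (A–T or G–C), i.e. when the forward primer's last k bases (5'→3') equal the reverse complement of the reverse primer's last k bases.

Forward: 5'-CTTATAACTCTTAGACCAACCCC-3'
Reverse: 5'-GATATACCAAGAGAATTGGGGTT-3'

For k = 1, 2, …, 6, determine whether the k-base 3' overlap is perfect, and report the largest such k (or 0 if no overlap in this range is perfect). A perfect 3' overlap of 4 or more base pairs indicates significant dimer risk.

Last 6 bases (5'→3') — forward …AACCCC, reverse …GGGGTT.
Reverse complement of the reverse primer's last 6 bases: AACCCC; its first k bases are the reverse complement of the reverse primer's last k bases, so a perfect k-base overlap needs the forward primer's last k bases to equal them.
Comparing (forward last k vs required): k=1: C vs A ✗; k=2: CC vs AA ✗; k=3: CCC vs AAC ✗; k=4: CCCC vs AACC ✗; k=5: ACCCC vs AACCC ✗; k=6: AACCCC vs AACCCC ✓.
Only k = 6 is perfect, so the longest perfect 3' overlap is 6.

Longest perfect overlap: 6 complementary base pairs; significant dimer risk (threshold 4).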